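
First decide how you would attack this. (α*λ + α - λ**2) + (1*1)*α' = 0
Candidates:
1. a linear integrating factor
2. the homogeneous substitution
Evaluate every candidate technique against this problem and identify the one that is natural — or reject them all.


Best approach: a linear integrating factor — linear in the unknown with genuine forcing: multiply through by the exponential of the integrated coefficient and the left side closes into one derivative.
- a linear integrating factor — yes — fits the structure here.
- the homogeneous substitution — the slope does not depend on the ratio of the variables alone.


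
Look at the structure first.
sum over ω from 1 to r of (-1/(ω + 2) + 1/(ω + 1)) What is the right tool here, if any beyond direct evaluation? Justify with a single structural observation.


Diagnosis: telescoping — the summand is 1/(ω + 1) minus the same expression shifted by one, so consecutive terms cancel in pairs.


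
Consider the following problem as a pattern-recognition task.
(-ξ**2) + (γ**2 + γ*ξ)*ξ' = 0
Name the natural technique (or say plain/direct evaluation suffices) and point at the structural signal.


Method: the homogeneous substitution — the slope's numerator and denominator have matching total degree, so it depends only on ξ/γ and the ratio substitution collapses it. With the right rearrangement (exchanging the roles of the variables where needed), this also fits a Bernoulli template; the homogeneous substitution reads the structure directly.


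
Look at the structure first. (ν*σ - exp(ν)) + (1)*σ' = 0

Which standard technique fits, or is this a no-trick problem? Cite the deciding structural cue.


Verdict: a linear integrating factor — first power of σ, nonzero forcing: the integrating-factor recipe applies verbatim with p = ν.


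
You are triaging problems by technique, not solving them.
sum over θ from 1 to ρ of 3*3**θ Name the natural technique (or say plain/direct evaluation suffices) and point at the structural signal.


Verdict: the geometric series formula — each term is 3 times the previous one, so the geometric-series formula applies directly.


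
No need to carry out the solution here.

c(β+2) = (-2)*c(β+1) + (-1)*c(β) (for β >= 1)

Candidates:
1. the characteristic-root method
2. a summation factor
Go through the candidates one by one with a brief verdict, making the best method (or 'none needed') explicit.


Method: the characteristic-root method — every coefficient is a fixed number and the forcing is zero — substitute r^β and read off the root equation.
- the characteristic-root method: yes, a natural case for it.
- a summation factor: a summation factor telescopes one-step recursions; this one carries higher-order memory.


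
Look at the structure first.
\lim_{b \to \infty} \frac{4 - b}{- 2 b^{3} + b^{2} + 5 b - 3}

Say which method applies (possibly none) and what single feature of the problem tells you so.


Diagnosis: dominant-term comparison — at large b only the top-degree terms survive; compare the leading terms and the limit falls out. Differentiating the expression as a single quotient would eventually settle it as well; matching dominant growth settles it immediately.


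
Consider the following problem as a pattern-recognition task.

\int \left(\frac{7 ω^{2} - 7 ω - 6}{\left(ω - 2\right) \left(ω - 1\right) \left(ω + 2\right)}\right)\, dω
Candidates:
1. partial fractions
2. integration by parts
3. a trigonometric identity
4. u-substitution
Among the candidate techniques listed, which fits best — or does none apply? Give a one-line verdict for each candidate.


Technique: partial fractions — the bottom factors while the top stays lower-degree — split into simple fractions and integrate piece by piece.
- partial fractions: yes, a natural case for it.
- integration by parts: the integrand does not split as a nonconstant polynomial times an exp, sine, cosine of a linear argument, or logarithm — no polynomial-kernel parts product to differentiate one side of.
- a trigonometric identity — there is no trigonometric structure at all — the integrand carries no sine or cosine to rewrite.
- u-substitution — no subexpression of the integrand serves as a whole-integral substitution inner — individual terms may offer their own, but none carries its derivative as a factor of the full integrand; a working change of variable would have to be constructed from outside the expression.


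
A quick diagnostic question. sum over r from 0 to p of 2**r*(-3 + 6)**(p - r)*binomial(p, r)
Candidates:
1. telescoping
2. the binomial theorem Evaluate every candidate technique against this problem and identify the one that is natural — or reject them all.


Technique: the binomial theorem — binomial(p, r) weighting matched powers of 2 and (-3 + 6) is the expanded form of (2 + (-3 + 6))^p — fold it back up.
- telescoping — as presented, consecutive terms share no shifted copy to cancel against — no rewrite is on display to change that.
- the binomial theorem: applicable, and directly so.


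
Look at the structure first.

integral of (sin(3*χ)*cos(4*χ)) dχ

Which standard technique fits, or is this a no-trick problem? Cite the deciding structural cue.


Verdict: a trigonometric identity — sin(3*χ)*cos(4*χ) is a beat pattern — rewrite the product as a sum of single-frequency waves before integrating.


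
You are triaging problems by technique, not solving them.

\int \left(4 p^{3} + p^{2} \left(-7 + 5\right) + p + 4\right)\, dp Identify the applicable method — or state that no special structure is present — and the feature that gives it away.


Method: no special technique — a term-by-term power-rule job in p; no substitution or rearrangement earns its keep here.


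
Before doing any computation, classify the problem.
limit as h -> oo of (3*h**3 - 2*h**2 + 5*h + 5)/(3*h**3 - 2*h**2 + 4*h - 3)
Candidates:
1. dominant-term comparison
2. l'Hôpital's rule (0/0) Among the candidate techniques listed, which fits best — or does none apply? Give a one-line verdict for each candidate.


Diagnosis: dominant-term comparison — divide by the highest power of h present: lower-order terms vanish and the dominant ratio remains.
- dominant-term comparison — yes — fits the structure here.
- l'Hôpital's rule (0/0): viewed as a single quotient this runs to ∞/∞, not the 0/0 clash this candidate addresses; an at-infinity variant of the rule would resolve it, but comparing leading growth reads the answer without differentiating.


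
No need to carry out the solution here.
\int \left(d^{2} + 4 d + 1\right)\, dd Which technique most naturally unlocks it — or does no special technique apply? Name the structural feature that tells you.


Technique: no special technique — scan for structure and find none: constant multiples of powers of d, integrate directly.


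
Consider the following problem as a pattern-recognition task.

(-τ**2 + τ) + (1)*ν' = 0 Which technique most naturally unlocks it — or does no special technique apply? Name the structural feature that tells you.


Method: no special technique — with ν absent the equation is not coupled at all: direct integration in τ.


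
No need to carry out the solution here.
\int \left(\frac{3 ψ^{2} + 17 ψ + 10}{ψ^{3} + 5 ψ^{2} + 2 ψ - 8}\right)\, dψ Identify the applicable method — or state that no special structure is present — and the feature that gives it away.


Verdict: partial fractions — the integrand is a proper rational function and its denominator ψ^{3} + 5 ψ^{2} + 2 ψ - 8 factors into distinct pieces, so it splits into simple fractions.


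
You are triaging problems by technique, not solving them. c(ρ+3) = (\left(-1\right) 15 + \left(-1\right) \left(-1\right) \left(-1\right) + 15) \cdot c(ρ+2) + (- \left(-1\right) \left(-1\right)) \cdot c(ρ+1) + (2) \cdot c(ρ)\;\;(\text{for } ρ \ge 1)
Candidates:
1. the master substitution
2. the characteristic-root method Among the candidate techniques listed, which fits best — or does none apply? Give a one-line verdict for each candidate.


Technique: the characteristic-root method — the recurrence is linear and homogeneous with constant coefficients, so the ansatz r^ρ turns it into a polynomial equation for r.
- the master substitution: no fixed divisor shrinks the index between calls.
- the characteristic-root method — applies; the problem has the shape this method handles.


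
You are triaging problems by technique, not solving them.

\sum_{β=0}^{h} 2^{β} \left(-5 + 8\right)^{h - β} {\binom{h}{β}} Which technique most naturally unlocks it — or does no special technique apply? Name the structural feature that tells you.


Method: the binomial theorem — terms weighting {\binom{h}{β}} against matched powers of 2 and (-5 + 8) reassemble into (2 + (-5 + 8))^h by the binomial theorem.


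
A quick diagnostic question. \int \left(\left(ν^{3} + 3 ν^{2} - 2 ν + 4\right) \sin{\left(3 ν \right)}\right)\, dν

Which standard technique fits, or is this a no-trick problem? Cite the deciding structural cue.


Diagnosis: integration by parts — ν^{3} + 3 ν^{2} - 2 ν + 4 dies after finitely many derivatives while \sin{\left(3 ν \right)} cycles under integration — the tabular/parts setup.


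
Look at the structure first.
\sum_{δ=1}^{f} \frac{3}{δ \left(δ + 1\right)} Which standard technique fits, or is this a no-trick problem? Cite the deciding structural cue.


Verdict: telescoping — rewrite \frac{3}{δ \left(δ + 1\right)} as simple fractions and successive terms eat each other — only the edges survive.


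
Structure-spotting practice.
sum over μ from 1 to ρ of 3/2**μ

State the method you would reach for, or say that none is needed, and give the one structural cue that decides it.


Diagnosis: the geometric series formula — consecutive terms stand in a fixed index-free ratio — the geometric sum formula closes it.


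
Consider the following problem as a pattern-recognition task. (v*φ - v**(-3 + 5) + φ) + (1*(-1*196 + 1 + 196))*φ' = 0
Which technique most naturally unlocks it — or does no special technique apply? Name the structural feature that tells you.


Method: a linear integrating factor — the unknown enters only to the first power against a nonzero forcing term — the integrating-factor template applies directly.


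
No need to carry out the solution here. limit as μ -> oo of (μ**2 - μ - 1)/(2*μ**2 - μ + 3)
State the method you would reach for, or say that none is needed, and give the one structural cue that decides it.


Diagnosis: dominant-term comparison — growth-rate triage: the leading powers of μ decide the limit, everything else is noise. Differentiating the expression as a single quotient would eventually settle it as well; matching dominant growth settles it immediately.


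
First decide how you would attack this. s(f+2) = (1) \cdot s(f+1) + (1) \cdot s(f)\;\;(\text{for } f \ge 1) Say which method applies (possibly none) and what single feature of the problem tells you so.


Verdict: the characteristic-root method — fixed numeric weights on consecutive terms and no forcing term added: the root method in its home territory.


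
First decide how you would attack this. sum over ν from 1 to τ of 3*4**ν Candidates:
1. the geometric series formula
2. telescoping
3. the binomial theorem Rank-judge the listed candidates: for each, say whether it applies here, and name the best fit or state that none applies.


Best approach: the geometric series formula — check a ratio of consecutive terms: it is 4, independent of the index, so the geometric formula closes the sum.
- the geometric series formula: yes, a natural case for it.
- telescoping: the terms as presented offer no neighboring cancellation — a telescoping rewrite may exist, but the displayed structure does not hand one over.
- the binomial theorem — the terms lack the binomial-coefficient-weighted complementary-power pattern of an expansion.


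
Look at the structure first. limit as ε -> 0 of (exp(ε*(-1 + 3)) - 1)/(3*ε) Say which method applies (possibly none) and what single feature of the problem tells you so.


Verdict: l'Hôpital's rule (0/0) — numerator and denominator both vanish at 0 — a genuine 0/0 form, which is exactly when l'Hôpital applies. The standard small-argument limits would also carry it; the rule is the systematic route.


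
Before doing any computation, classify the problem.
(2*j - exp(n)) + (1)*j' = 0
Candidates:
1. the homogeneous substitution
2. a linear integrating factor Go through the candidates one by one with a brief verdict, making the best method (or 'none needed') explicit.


Diagnosis: a linear integrating factor — first power of j, nonzero forcing: the integrating-factor recipe applies verbatim with p = 2.
- the homogeneous substitution: the slope does not depend on the ratio of the variables alone.
- a linear integrating factor — applies; the problem has the shape this method handles.


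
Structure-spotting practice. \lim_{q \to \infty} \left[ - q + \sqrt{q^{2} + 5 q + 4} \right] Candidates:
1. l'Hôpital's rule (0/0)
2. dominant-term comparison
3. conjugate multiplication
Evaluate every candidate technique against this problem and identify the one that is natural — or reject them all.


Best approach: conjugate multiplication — this difference gives up after one conjugate multiplication — the radical structure cancels against its conjugate.
- l'Hôpital's rule (0/0) — no quotient structure at all: the clash is ∞ minus ∞, which rationalizing converts into a tractable ratio.
- dominant-term comparison — no ranking of term growth rates resolves the limit here.
- conjugate multiplication: applies; the problem has the shape this method handles.


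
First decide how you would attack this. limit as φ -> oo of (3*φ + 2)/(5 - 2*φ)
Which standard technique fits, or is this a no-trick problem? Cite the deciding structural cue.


Verdict: dominant-term comparison — at large φ only the top-degree terms survive; compare the leading terms and the limit falls out. Differentiating the expression as a single quotient would eventually settle it as well; matching dominant growth settles it immediately.


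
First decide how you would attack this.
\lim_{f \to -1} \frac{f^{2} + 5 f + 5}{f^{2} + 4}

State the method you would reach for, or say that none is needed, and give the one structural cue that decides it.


Technique: no special technique — no zero denominators, no indeterminate clash at -1 — substitute and read off the value.


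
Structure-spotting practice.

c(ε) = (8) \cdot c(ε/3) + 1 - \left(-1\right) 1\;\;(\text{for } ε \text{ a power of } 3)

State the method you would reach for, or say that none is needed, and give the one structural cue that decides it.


Diagnosis: the master substitution — the argument contracts 3-fold per step: reindex ε exponentially and solve the linear recurrence in the new index.


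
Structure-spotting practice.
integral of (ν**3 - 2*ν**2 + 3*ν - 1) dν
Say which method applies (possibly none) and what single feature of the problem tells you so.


Method: no special technique — nothing composite, nothing rational, nothing trigonometric — each constant-multiple power of ν integrates by the power rule alone.


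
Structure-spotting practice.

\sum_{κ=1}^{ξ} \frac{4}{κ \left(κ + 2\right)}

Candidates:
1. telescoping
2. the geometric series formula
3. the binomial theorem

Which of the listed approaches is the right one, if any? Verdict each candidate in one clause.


Best approach: telescoping — after splitting \frac{4}{κ \left(κ + 2\right)} into partial fractions, the pieces are shifted copies of one function and cancel telescopically.
- telescoping — yes — fits the structure here.
- the geometric series formula — the term-to-term ratio drifts with the index — the one thing the geometric formula cannot absorb.
- the binomial theorem: the summand does not match any term pattern of an expanded binomial power.


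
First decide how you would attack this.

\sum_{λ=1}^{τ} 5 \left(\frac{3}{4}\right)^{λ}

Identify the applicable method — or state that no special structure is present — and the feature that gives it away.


Technique: the geometric series formula — each term is \frac{3}{4} times the previous one, so the geometric-series formula applies directly.


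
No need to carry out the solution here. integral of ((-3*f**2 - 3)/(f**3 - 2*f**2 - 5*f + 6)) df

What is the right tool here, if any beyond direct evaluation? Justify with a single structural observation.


Technique: partial fractions — rational integrand, reducible denominator f**3 - 2*f**2 - 5*f + 6: decompose first, integrate second.


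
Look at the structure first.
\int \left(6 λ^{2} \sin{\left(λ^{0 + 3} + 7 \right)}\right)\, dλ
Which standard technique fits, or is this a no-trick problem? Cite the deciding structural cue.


Technique: u-substitution — everything non-trivial happens through the inner expression (λ^{0 + 3} + 7), and its derivative accounts for the remaining factor up to a constant, so set u = (λ^{0 + 3} + 7).


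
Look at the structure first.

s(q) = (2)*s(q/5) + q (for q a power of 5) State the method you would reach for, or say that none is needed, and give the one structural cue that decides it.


Diagnosis: the master substitution — the argument q/5 divides the index by 5; the standard q = 5^m substitution converts it to a constant-shift recurrence.


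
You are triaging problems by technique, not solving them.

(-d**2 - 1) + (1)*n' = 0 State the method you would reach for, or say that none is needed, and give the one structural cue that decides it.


Technique: no special technique — with n absent the equation is not coupled at all: direct integration in d.


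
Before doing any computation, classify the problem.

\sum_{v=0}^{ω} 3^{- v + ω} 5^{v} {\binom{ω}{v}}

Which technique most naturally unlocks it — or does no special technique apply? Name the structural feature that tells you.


Diagnosis: the binomial theorem — binomial coefficients against complementary powers of 5 and 3: recognize the binomial expansion and resum.


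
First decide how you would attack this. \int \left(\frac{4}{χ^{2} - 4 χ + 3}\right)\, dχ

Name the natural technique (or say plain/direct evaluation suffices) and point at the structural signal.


Verdict: partial fractions — the integrand is a proper rational function and its denominator χ^{2} - 4 χ + 3 factors into distinct pieces, so it splits into simple fractions.


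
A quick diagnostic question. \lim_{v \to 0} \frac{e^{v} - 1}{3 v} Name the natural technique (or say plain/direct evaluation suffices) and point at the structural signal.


Best approach: l'Hôpital's rule (0/0) — numerator and denominator both vanish at 0 — a genuine 0/0 form, which is exactly when l'Hôpital applies. The standard small-argument limits would also carry it; the rule is the systematic route.


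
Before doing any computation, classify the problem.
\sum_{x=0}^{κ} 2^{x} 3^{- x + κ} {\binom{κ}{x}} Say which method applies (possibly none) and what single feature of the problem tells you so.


Diagnosis: the binomial theorem — {\binom{κ}{x}} weighting matched powers of 2 and 3 is the expanded form of (2 + 3)^κ — fold it back up.


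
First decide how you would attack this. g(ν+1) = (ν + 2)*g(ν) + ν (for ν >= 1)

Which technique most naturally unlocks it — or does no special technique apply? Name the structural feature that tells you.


Verdict: a summation factor — first-order linear but the coefficient ν + 2 moves with the index — divide by the cumulative product and telescope.


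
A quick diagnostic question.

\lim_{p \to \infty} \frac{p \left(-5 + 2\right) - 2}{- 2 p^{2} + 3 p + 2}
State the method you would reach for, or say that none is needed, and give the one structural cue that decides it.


Verdict: dominant-term comparison — growth-rate triage: the leading powers of p decide the limit, everything else is noise. Differentiating the expression as a single quotient would eventually settle it as well; matching dominant growth settles it immediately.


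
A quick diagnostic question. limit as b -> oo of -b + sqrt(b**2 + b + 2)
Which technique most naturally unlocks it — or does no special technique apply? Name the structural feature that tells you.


Method: conjugate multiplication — the difference sqrt(b**2 + b + 2) - b is an ∞ − ∞ stalemate; its conjugate partner breaks the tie.


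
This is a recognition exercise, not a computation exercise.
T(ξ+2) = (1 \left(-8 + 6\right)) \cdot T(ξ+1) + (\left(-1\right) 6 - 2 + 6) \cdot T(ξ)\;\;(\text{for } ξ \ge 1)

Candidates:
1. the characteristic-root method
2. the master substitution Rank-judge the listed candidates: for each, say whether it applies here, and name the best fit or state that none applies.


Method: the characteristic-root method — this is the constant-coefficient homogeneous case — the whole solution in ξ reduces to a polynomial's roots.
- the characteristic-root method — yes, a natural case for it.
- the master substitution: the recursion shifts the index rather than dividing it.


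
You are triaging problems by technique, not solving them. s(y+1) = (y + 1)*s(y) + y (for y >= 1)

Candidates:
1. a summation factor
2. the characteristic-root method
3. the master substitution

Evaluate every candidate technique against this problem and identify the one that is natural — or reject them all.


Technique: a summation factor — with the index-dependent coefficient y + 1, dividing by the cumulative product turns the left side into a pure difference.
- a summation factor — yes — fits the structure here.
- the characteristic-root method: the coefficients vary with the index, breaking the constant-coefficient structure the method needs.
- the master substitution — the recursive argument is a shift of the index, not a fixed fraction of it.


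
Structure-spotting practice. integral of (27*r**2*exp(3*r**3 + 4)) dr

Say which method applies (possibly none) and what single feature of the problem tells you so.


Verdict: u-substitution — structure check: outer function, inner expression 3*r**3 + 4, inner derivative as a factor — the classic u = 3*r**3 + 4 pattern.


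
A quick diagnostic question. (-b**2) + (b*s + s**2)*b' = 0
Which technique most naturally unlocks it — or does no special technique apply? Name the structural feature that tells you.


Method: the homogeneous substitution — the slope's numerator and denominator share total degree; set v = b/s and the equation drops to separable form. Rewriting — with the variables' roles exchanged where the shape demands it — would expose a Bernoulli structure too; the homogeneous substitution simply reads the degrees directly.


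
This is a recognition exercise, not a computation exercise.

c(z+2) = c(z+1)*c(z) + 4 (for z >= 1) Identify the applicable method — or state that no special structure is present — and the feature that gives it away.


Diagnosis: no special technique — no ansatz, no master substitution, no summation factor survives the nonlinearity here.


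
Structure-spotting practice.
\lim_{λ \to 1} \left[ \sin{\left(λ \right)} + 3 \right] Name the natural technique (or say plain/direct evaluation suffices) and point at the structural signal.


Technique: no special technique — no zero denominators, no indeterminate clash at 1 — substitute and read off the value.


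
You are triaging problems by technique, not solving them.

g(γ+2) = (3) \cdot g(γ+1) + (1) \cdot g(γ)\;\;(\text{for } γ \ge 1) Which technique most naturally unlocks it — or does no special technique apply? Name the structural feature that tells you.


Best approach: the characteristic-root method — because shifting γ leaves the equation's coefficients unchanged, exponential trials reduce it to algebra.


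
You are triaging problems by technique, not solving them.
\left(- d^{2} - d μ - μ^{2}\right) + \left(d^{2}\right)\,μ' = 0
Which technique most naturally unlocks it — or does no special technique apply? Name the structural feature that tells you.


Diagnosis: the homogeneous substitution — the slope's numerator and denominator share total degree; set v = μ/d and the equation drops to separable form.


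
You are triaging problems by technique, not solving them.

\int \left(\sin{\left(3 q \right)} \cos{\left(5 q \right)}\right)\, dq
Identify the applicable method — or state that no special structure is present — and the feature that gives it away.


Best approach: a trigonometric identity — two sinusoids at different rates multiply in \sin{\left(3 q \right)} \cos{\left(5 q \right)}; the product-to-sum identity uncouples them.


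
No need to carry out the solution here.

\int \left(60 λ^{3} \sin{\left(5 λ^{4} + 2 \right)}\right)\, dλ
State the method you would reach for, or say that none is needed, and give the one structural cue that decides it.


Technique: u-substitution — set u = 5 λ^{4} + 2: a constant multiple of its derivative, namely 60 λ^{3}, is present as a factor once the integrand is collected, so the du is sitting there waiting.


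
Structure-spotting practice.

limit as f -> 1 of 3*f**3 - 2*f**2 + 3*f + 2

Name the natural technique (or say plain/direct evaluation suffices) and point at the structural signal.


Best approach: no special technique — no zero denominators, no indeterminate clash at 1 — substitute and read off the value.


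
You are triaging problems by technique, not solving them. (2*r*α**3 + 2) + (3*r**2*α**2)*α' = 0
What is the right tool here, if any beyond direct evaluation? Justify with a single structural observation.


Best approach: the exact-equation method — 2*r*α**3 + 2 and 3*r**2*α**2 pass the exactness check on the nose, so no integrating factor in r or α is needed at all.


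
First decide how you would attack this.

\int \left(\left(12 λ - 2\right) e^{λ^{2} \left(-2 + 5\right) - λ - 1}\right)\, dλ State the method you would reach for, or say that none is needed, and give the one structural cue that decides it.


Method: u-substitution — collected, the integrand has one factor that is, up to a constant, the derivative of an inner expression the rest depends on — substitute for that inner expression.


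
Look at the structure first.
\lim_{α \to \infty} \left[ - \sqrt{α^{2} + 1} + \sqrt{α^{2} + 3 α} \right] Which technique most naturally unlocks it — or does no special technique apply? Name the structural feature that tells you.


Verdict: conjugate multiplication — two divergent pieces with a minus sign between them and a radical in the mix: rationalize \sqrt{α^{2} + 3 α} - \sqrt{α^{2} + 1} before any limit law applies.


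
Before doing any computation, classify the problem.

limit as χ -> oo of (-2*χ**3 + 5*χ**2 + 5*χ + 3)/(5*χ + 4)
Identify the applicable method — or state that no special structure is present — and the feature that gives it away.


Technique: dominant-term comparison — growth-rate triage: the leading powers of χ decide the limit, everything else is noise. As a single quotient, the ∞/∞ shape would yield to repeated differentiation as well — the growth comparison gets there in one look.


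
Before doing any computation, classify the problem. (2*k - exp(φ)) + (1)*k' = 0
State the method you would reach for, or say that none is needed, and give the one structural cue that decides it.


Best approach: a linear integrating factor — linear in the unknown with genuine forcing: multiply through by the exponential of the integrated coefficient and the left side closes into one derivative.


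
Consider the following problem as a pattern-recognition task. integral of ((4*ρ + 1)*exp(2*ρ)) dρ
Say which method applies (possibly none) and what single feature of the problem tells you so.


Technique: integration by parts — a polynomial 4*ρ + 1 against the kernel exp(2*ρ) is the signature bounded-ladder case for integration by parts.


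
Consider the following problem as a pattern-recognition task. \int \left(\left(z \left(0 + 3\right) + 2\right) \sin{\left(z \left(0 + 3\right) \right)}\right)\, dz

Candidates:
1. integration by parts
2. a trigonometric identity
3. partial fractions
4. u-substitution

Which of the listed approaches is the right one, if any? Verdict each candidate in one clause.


Diagnosis: integration by parts — the integrand splits as (z \left(0 + 3\right) + 2) times \sin{\left(z \left(0 + 3\right) \right)} — repeatedly differentiating the polynomial part kills it, which is the parts ladder.
- integration by parts: a fit — the right tool for this form.
- a trigonometric identity: neither the even-power reduction nor the product-to-sum identity applies to this structure.
- partial fractions — the expression is not a ratio of polynomials that decomposes further.
- u-substitution: no subexpression of the integrand pairs with its own derivative as a factor — individual terms may offer their own substitutions, but any change of variable covering the whole integral would have to be constructed from outside the expression.


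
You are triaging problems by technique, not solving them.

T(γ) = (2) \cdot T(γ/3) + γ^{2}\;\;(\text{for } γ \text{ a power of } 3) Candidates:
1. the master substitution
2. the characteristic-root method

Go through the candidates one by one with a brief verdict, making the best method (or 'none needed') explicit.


Verdict: the master substitution — treat m = log base 3 of γ as the new clock: one recursion step advances m by one while γ scales by 3.
- the master substitution: applies; the problem has the shape this method handles.
- the characteristic-root method — a divided-index call is not the fixed-shift linear shape that characteristic roots solve.


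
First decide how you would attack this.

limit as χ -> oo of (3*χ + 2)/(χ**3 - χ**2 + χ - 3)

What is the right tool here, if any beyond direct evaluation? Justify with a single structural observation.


Technique: dominant-term comparison — as χ grows, only the highest-degree terms matter — compare leading terms and read the limit off. Viewed as a single quotient this is an ∞/∞ form — an at-infinity application of l'Hôpital's rule would also resolve it; comparing leading growth reads the answer without differentiating.


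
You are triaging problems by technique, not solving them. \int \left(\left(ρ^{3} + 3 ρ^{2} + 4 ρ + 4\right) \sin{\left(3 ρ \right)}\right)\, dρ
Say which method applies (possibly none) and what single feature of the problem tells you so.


Best approach: integration by parts — the integrand splits as ρ^{3} + 3 ρ^{2} + 4 ρ + 4 times \sin{\left(3 ρ \right)} — repeatedly differentiating the polynomial part kills it, which is the parts ladder.


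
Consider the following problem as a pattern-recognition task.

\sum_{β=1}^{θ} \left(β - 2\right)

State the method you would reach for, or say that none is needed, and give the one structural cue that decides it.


Best approach: no special technique — no cancellation, no constant ratio, no binomial weights — just polynomial terms summed directly.


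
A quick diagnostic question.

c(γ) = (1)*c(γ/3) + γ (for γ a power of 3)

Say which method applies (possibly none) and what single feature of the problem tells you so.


Technique: the master substitution — a divide-and-conquer shape: argument γ/3, so change variables with γ = 3^m and solve the linear version.


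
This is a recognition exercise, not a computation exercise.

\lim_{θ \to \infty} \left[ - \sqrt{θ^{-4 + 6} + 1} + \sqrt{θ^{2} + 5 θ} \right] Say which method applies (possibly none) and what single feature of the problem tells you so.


Verdict: conjugate multiplication — \sqrt{θ^{2} + 5 θ} and \sqrt{θ^{-4 + 6} + 1} both blow up, but their difference is tame once the conjugate rationalizes it.


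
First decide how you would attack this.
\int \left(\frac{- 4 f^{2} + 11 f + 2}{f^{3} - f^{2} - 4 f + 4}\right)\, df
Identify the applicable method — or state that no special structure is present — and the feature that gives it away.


Verdict: partial fractions — once f^{3} - f^{2} - 4 f + 4 is factored, each root contributes a simple-fraction term; integrate them one at a time.


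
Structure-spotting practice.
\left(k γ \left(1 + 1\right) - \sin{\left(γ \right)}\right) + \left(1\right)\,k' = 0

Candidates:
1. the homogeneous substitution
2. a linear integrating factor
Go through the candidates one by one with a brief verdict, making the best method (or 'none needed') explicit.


Best approach: a linear integrating factor — the unknown enters only to the first power against a nonzero forcing term — the integrating-factor template applies directly.
- the homogeneous substitution: the slope changes under joint rescaling, failing the degree-zero test.
- a linear integrating factor: applicable, and directly so.


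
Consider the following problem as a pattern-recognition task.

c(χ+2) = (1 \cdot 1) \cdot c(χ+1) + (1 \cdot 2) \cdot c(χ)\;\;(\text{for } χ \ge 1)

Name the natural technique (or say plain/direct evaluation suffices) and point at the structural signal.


Verdict: the characteristic-root method — no index-dependence in the weights and nothing inhomogeneous: classic characteristic-equation setup.


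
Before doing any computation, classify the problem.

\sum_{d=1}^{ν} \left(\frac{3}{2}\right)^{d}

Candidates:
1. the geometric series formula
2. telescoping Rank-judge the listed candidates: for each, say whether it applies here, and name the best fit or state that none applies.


Technique: the geometric series formula — consecutive terms stand in a fixed index-free ratio — the geometric sum formula closes it.
- the geometric series formula: a fit — the right tool for this form.
- telescoping — neither a shifted-difference shape nor integer-spaced poles are present.


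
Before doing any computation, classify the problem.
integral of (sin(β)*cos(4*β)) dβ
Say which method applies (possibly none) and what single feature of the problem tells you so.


Verdict: a trigonometric identity — split sin(β)*cos(4*β) with the angle-addition identities: the resulting sum integrates term by term.


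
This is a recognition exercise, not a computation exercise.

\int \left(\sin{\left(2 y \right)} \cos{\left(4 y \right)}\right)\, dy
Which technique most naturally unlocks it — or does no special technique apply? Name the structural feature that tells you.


Technique: a trigonometric identity — two different frequencies multiply in \sin{\left(2 y \right)} \cos{\left(4 y \right)}; the product-to-sum formula separates them.


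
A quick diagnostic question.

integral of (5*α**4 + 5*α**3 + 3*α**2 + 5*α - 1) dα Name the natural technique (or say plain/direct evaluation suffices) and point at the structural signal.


Method: no special technique — nothing composite, nothing rational, nothing trigonometric — each constant-multiple power of α integrates by the power rule alone.


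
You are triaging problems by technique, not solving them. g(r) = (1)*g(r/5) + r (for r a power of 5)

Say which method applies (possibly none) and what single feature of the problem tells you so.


Diagnosis: the master substitution — treat m = log base 5 of r as the new clock: one recursion step advances m by one while r scales by 5.


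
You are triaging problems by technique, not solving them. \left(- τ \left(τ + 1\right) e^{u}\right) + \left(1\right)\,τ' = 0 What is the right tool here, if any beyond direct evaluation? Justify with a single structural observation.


Diagnosis: separation of variables — one side of the product carries the independent variable, the other the unknown — the textbook separation shape. This doubles as a Bernoulli equation in the unknown as written; dividing and integrating works on it directly.


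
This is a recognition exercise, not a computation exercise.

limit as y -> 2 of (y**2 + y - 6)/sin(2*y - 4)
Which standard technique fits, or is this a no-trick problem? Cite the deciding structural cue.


Diagnosis: l'Hôpital's rule (0/0) — the 0/0 form at 2 is the signature situation for l'Hôpital's rule. One could equally expand both pieces locally and compare leading terms; the rule does that in one stroke.


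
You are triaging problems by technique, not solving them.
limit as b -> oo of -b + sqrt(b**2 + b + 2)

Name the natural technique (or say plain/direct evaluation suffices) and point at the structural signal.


Diagnosis: conjugate multiplication — the ∞ − ∞ radical form is the exact trigger for the conjugate maneuver.


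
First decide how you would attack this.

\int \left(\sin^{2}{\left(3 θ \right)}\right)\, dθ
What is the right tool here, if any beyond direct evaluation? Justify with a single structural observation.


Method: a trigonometric identity — the even trigonometric power \sin^{2}{\left(3 θ \right)} reduces by a double-angle identity before any integration is attempted.


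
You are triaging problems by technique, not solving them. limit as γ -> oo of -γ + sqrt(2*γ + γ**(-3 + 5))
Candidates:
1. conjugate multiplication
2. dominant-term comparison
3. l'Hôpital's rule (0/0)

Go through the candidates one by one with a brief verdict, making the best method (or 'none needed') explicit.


Verdict: conjugate multiplication — neither sqrt(2*γ + γ**(-3 + 5)) nor γ converges alone, so rewrite their difference as a conjugate-rationalized quotient first.
- conjugate multiplication: yes — fits the structure here.
- dominant-term comparison — no dominant-degree comparison decides it.
- l'Hôpital's rule (0/0): the expression is a difference driving to ∞ − ∞, not a 0/0 quotient — there is no ratio for the rule to differentiate.


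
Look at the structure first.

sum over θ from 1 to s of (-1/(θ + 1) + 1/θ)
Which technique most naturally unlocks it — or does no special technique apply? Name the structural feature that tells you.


Diagnosis: telescoping — a difference of consecutive values of one function (1/θ at one index and the next) — telescoping by construction.


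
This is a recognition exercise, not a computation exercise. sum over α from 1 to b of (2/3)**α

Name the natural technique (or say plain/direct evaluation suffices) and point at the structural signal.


Method: the geometric series formula — the ratio of consecutive terms is the constant 2/3, independent of the index — a geometric sum.


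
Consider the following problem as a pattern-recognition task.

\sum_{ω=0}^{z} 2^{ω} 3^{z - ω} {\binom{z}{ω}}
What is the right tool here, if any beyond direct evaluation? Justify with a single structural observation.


Method: the binomial theorem — terms weighting {\binom{z}{ω}} against matched powers of 2 and 3 reassemble into (2 + 3)^z by the binomial theorem.


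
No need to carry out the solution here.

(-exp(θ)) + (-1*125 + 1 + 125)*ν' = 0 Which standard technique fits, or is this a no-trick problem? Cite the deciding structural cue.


Verdict: no special technique — the slope is a pure function of θ; integrate both sides and be done.


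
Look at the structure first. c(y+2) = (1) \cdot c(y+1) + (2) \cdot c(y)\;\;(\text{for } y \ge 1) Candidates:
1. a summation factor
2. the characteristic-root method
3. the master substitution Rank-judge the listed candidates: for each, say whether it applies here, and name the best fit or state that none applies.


Technique: the characteristic-root method — try a geometric ansatz r^y: constant coefficients turn the recurrence into one polynomial equation in r.
- a summation factor — the recurrence reaches back more than one step, outside the first-order family a summation factor normalizes.
- the characteristic-root method — yes, a natural case for it.
- the master substitution: the recursive argument is a shift of the index, not a fixed fraction of it.
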